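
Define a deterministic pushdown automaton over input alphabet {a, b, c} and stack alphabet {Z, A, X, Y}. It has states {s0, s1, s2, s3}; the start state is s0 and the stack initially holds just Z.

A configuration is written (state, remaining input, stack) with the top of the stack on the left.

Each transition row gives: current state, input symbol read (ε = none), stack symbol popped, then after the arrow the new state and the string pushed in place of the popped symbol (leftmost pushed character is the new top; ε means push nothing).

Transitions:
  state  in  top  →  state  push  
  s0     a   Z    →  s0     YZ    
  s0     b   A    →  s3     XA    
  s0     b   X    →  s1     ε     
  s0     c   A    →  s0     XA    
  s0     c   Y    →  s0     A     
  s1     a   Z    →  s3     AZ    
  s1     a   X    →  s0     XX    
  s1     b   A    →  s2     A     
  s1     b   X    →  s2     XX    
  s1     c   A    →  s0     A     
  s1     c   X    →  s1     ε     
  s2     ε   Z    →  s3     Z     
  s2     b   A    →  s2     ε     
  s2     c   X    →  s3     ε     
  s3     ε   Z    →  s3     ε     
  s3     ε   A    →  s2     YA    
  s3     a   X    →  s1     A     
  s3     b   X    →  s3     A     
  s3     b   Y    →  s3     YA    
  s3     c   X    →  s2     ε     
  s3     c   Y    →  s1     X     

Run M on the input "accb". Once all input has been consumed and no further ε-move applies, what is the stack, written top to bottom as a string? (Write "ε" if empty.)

AZ

(s0, accb, Z)
  read a, top Z: go to s0, push YZ → (s0, ccb, YZ)
  read c, top Y: go to s0, push A → (s0, cb, AZ)
  read c, top A: go to s0, push XA → (s0, b, XAZ)
  read b, top X: go to s1, push ε → (s1, ε, AZ)
All input consumed in state s1 with stack AZ.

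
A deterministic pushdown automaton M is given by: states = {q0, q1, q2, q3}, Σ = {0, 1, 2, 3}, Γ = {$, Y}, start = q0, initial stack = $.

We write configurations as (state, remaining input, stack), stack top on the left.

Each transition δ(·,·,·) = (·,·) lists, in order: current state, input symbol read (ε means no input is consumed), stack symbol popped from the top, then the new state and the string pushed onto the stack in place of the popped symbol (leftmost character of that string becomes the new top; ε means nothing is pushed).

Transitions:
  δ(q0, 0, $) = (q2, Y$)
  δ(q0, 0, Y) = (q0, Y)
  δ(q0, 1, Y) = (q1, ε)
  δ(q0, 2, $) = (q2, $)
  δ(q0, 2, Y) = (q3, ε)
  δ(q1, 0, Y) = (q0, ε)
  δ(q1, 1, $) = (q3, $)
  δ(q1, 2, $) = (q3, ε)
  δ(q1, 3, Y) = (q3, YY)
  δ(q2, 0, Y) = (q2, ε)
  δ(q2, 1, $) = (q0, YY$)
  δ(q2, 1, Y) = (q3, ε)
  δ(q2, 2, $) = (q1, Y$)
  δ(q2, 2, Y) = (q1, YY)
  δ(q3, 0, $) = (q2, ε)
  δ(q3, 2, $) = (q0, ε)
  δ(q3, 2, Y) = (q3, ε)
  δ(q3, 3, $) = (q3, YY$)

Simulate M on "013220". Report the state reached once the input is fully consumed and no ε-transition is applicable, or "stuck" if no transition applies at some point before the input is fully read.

(q0, 013220, $)
  read 0, top $: go to q2, push Y$ → (q2, 13220, Y$)
  read 1, top Y: go to q3, push ε → (q3, 3220, $)
  read 3, top $: go to q3, push YY$ → (q3, 220, YY$)
  read 2, top Y: go to q3, push ε → (q3, 20, Y$)
  read 2, top Y: go to q3, push ε → (q3, 0, $)
  read 0, top $: go to q2, push ε → (q2, ε, ε)
All input consumed; M is in state q2.

q2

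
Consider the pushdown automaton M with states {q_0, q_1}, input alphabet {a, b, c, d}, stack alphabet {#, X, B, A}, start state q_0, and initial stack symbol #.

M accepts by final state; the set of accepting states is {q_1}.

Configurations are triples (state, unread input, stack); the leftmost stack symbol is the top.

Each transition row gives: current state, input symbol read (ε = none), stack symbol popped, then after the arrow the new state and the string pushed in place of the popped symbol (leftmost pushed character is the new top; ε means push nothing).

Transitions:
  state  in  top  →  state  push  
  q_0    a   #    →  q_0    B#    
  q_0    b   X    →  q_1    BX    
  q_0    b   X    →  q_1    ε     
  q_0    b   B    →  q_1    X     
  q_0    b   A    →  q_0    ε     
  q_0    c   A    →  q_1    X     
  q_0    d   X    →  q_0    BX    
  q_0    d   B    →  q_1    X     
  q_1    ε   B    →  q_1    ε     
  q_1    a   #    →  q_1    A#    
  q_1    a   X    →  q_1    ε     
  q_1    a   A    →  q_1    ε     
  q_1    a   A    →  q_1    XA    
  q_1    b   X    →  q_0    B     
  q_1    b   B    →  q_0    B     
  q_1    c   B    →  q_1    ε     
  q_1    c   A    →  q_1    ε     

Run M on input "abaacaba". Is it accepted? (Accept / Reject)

No computation consumes all input and reaches a final state.

Reject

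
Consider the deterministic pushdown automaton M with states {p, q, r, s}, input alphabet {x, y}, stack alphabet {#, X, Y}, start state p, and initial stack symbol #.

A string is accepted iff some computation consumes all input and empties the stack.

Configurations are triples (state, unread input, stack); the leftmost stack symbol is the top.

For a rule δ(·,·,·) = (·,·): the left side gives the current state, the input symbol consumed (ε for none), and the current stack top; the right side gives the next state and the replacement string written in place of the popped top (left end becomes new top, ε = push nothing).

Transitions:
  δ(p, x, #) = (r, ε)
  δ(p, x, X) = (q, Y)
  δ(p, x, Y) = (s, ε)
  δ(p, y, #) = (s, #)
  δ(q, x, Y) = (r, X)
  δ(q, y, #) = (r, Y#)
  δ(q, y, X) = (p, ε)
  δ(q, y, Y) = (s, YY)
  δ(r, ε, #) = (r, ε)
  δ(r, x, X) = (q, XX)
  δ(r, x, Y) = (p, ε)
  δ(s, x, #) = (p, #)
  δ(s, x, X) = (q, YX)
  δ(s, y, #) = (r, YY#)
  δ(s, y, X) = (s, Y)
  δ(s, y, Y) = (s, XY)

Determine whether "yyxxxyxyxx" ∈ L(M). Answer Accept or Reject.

(p, yyxxxyxyxx, #) ⊢ (s, yxxxyxyxx, #) ⊢ (r, xxxyxyxx, YY#) ⊢ (p, xxyxyxx, Y#) ⊢ (s, xyxyxx, #) ⊢ (p, yxyxx, #) ⊢ (s, xyxx, #) ⊢ (p, yxx, #) ⊢ (s, xx, #) ⊢ (p, x, #) ⊢ (r, ε, ε)
All input consumed and the stack is empty.

Accept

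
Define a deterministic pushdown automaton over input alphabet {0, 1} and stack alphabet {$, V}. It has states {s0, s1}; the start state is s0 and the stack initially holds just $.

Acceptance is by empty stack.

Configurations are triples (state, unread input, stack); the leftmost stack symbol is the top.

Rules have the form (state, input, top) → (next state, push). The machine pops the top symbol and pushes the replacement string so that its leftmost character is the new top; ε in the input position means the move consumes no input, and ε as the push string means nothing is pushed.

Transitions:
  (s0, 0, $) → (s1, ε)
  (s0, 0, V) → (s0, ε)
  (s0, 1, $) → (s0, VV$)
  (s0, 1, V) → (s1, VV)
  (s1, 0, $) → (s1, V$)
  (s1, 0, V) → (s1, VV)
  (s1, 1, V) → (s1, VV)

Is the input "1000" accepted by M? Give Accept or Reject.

Accept

(s0, 1000, $)
  read 1, top $: go to s0, push VV$ → (s0, 000, VV$)
  read 0, top V: go to s0, push ε → (s0, 00, V$)
  read 0, top V: go to s0, push ε → (s0, 0, $)
  read 0, top $: go to s1, push ε → (s1, ε, ε)
All input consumed and the stack is empty.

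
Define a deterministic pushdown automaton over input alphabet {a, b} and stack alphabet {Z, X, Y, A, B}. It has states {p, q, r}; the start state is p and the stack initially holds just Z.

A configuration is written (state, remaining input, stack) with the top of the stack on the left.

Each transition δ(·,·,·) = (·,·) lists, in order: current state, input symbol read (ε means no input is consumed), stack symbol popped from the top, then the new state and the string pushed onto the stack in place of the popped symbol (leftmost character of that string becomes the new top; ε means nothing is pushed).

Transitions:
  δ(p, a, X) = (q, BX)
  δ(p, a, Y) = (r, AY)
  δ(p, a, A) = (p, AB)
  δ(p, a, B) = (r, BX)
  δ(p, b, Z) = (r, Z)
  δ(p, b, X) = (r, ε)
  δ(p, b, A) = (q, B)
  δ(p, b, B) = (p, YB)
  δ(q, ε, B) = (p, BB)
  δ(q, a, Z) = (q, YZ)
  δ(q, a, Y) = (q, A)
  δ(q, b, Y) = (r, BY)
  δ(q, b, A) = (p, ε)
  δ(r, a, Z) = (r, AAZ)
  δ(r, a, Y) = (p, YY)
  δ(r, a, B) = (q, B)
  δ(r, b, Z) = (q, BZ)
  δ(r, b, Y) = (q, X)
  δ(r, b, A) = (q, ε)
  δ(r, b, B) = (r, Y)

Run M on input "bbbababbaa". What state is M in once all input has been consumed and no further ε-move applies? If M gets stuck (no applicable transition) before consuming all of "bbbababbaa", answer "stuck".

stuck

(p, bbbababbaa, Z) ⊢ (r, bbababbaa, Z) ⊢ (q, bababbaa, BZ) ⊢ (p, bababbaa, BBZ) ⊢ (p, ababbaa, YBBZ) ⊢ (r, babbaa, AYBBZ) ⊢ (q, abbaa, YBBZ) ⊢ (q, bbaa, ABBZ) ⊢ (p, baa, BBZ) ⊢ (p, aa, YBBZ) ⊢ (r, a, AYBBZ)
No transition for (r, a, top A); M blocks with input a remaining.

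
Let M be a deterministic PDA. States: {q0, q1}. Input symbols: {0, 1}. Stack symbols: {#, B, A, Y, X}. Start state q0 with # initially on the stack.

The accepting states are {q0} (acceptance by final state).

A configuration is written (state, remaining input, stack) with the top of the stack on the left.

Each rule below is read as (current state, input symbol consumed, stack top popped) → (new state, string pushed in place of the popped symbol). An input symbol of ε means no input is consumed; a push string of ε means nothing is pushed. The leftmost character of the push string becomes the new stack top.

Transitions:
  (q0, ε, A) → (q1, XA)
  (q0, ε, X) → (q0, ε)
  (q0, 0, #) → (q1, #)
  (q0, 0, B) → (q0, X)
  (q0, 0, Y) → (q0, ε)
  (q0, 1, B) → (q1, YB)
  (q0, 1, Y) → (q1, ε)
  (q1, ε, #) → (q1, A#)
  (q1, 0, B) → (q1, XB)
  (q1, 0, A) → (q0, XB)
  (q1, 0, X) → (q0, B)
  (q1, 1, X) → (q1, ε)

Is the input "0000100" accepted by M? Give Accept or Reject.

(q0, 0000100, #)
  read 0, top #: go to q1, push # → (q1, 000100, #)
  ε-move, top #: go to q1, push A# → (q1, 000100, A#)
  read 0, top A: go to q0, push XB → (q0, 00100, XB#)
  ε-move, top X: go to q0, push ε → (q0, 00100, B#)
  read 0, top B: go to q0, push X → (q0, 0100, X#)
  ε-move, top X: go to q0, push ε → (q0, 0100, #)
  read 0, top #: go to q1, push # → (q1, 100, #)
  ε-move, top #: go to q1, push A# → (q1, 100, A#)
No transition applies at (q1, 100, A#); input not fully consumed.

Reject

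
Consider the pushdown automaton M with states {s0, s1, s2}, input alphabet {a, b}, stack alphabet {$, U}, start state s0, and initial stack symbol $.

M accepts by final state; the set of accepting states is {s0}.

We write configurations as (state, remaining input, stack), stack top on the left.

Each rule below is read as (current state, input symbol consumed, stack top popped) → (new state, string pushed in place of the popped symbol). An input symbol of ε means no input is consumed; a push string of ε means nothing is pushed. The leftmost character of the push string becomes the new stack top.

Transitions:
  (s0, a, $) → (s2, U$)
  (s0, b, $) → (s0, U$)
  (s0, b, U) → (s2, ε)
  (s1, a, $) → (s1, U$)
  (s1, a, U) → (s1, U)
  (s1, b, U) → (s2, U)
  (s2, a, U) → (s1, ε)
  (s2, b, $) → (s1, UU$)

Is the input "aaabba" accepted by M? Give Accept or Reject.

Reject

No computation consumes all input and reaches a final state.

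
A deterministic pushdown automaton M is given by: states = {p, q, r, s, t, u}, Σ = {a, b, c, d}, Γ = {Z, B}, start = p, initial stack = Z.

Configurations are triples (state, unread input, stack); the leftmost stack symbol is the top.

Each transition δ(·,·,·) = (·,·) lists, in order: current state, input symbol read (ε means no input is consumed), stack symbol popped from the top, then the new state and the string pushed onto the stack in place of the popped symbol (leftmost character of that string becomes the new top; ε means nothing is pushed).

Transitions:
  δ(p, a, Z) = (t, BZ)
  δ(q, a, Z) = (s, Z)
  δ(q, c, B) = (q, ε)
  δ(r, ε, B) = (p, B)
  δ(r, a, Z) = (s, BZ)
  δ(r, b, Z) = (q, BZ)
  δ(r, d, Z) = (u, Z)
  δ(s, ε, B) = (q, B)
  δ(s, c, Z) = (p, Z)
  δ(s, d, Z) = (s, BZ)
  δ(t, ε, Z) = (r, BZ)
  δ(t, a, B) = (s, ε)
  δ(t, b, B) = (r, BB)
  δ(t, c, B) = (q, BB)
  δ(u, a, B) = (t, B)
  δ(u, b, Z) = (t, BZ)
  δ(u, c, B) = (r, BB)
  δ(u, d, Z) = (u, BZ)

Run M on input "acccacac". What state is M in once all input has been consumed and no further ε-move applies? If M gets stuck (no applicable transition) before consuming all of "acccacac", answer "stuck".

(p, acccacac, Z) ⊢ (t, cccacac, BZ) ⊢ (q, ccacac, BBZ) ⊢ (q, cacac, BZ) ⊢ (q, acac, Z) ⊢ (s, cac, Z) ⊢ (p, ac, Z) ⊢ (t, c, BZ) ⊢ (q, ε, BBZ)
All input consumed; M is in state q.

q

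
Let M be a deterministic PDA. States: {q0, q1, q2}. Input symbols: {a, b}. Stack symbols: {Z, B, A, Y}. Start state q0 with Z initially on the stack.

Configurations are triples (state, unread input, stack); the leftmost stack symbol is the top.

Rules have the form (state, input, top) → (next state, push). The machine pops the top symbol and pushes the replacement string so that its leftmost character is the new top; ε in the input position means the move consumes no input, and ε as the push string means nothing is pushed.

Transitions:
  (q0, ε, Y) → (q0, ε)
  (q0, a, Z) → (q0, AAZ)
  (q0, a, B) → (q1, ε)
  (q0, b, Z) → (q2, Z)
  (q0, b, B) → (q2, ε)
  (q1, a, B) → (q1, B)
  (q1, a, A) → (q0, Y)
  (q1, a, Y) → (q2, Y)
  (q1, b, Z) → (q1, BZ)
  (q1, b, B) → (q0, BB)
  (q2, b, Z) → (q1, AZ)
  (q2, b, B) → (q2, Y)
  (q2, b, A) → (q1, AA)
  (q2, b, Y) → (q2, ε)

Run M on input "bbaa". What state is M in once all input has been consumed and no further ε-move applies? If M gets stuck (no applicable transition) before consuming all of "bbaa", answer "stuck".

q0

(q0, bbaa, Z) ⊢ (q2, baa, Z) ⊢ (q1, aa, AZ) ⊢ (q0, a, YZ) ⊢ (q0, a, Z) ⊢ (q0, ε, AAZ)
All input consumed; M is in state q0.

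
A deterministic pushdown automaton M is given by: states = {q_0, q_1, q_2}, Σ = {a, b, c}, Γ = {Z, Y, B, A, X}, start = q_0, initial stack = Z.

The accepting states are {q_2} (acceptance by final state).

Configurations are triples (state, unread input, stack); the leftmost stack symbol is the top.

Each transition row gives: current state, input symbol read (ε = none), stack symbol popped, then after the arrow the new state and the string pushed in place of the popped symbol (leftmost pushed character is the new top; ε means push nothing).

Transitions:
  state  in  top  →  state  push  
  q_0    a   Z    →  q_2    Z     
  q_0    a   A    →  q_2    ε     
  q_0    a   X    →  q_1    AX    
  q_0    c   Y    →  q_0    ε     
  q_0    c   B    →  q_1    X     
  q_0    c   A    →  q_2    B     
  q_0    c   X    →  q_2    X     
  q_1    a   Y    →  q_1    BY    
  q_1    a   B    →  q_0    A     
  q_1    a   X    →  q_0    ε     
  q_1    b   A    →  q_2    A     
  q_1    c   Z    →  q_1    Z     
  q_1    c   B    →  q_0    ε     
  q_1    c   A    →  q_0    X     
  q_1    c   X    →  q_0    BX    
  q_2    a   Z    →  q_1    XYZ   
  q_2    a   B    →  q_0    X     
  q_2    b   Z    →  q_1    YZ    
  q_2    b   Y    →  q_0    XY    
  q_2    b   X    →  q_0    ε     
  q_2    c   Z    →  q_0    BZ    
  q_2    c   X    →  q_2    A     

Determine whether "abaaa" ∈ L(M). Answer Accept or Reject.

(q_0, abaaa, Z)
  read a, top Z: go to q_2, push Z → (q_2, baaa, Z)
  read b, top Z: go to q_1, push YZ → (q_1, aaa, YZ)
  read a, top Y: go to q_1, push BY → (q_1, aa, BYZ)
  read a, top B: go to q_0, push A → (q_0, a, AYZ)
  read a, top A: go to q_2, push ε → (q_2, ε, YZ)
All input consumed; state q_2 ∈ F.

Accept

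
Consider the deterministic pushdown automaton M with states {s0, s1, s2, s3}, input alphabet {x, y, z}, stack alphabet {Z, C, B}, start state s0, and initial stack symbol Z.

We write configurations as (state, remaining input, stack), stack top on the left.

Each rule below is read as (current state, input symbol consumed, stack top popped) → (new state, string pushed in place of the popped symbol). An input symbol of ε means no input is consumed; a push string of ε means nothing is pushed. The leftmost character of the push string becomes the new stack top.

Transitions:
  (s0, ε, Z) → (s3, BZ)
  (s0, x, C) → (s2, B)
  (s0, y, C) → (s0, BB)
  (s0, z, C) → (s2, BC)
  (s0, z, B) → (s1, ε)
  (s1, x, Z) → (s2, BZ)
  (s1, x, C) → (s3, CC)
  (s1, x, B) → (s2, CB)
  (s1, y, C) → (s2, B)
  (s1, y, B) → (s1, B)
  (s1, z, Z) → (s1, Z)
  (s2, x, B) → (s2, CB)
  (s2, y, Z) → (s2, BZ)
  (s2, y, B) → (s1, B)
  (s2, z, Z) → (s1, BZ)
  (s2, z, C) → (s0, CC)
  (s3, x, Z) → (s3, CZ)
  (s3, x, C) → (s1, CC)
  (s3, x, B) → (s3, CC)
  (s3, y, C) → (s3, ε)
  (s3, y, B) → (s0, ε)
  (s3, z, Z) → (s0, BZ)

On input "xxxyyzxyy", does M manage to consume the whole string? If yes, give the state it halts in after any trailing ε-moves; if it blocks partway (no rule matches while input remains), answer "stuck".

stuck

(s0, xxxyyzxyy, Z)
  ε-move, top Z: go to s3, push BZ → (s3, xxxyyzxyy, BZ)
  read x, top B: go to s3, push CC → (s3, xxyyzxyy, CCZ)
  read x, top C: go to s1, push CC → (s1, xyyzxyy, CCCZ)
  read x, top C: go to s3, push CC → (s3, yyzxyy, CCCCZ)
  read y, top C: go to s3, push ε → (s3, yzxyy, CCCZ)
  read y, top C: go to s3, push ε → (s3, zxyy, CCZ)
No transition for (s3, z, top C); M blocks with input zxyy remaining.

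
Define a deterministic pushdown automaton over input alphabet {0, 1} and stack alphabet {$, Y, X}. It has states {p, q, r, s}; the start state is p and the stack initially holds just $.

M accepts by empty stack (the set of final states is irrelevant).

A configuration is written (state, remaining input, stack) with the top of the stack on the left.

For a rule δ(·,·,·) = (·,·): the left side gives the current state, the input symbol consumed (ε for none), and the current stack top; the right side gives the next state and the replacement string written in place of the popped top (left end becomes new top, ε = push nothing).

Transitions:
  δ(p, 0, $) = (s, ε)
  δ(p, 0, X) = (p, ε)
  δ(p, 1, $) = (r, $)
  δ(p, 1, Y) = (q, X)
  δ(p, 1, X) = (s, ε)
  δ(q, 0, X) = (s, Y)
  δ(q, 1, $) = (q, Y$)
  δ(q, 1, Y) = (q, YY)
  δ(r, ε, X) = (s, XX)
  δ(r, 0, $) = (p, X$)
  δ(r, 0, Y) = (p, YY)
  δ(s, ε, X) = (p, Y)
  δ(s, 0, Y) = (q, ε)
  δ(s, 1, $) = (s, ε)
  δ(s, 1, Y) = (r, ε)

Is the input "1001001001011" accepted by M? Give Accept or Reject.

Accept

(p, 1001001001011, $) ⊢ (r, 001001001011, $) ⊢ (p, 01001001011, X$) ⊢ (p, 1001001011, $) ⊢ (r, 001001011, $) ⊢ (p, 01001011, X$) ⊢ (p, 1001011, $) ⊢ (r, 001011, $) ⊢ (p, 01011, X$) ⊢ (p, 1011, $) ⊢ (r, 011, $) ⊢ (p, 11, X$) ⊢ (s, 1, $) ⊢ (s, ε, ε)
All input consumed and the stack is empty.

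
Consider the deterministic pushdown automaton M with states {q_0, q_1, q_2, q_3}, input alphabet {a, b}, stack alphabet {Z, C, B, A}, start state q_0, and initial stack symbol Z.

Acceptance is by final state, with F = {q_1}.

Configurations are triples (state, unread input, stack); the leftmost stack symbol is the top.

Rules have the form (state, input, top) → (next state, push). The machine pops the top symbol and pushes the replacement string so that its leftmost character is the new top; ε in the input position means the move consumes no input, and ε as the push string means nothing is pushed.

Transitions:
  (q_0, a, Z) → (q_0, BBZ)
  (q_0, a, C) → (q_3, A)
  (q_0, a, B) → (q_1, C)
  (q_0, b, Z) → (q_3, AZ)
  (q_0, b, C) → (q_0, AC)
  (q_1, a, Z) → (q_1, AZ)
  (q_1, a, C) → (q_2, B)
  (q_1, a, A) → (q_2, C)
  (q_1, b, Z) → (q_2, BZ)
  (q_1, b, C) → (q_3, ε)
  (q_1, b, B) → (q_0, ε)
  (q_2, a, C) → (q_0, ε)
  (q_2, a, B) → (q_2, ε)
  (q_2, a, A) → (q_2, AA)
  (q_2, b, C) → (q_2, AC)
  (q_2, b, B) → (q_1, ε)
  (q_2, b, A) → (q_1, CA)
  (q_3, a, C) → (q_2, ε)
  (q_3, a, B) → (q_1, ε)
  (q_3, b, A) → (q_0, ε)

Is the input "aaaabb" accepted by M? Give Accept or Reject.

(q_0, aaaabb, Z) ⊢ (q_0, aaabb, BBZ) ⊢ (q_1, aabb, CBZ) ⊢ (q_2, abb, BBZ) ⊢ (q_2, bb, BZ) ⊢ (q_1, b, Z) ⊢ (q_2, ε, BZ)
All input consumed; state q_2 ∉ F and no further ε-move applies.

Reject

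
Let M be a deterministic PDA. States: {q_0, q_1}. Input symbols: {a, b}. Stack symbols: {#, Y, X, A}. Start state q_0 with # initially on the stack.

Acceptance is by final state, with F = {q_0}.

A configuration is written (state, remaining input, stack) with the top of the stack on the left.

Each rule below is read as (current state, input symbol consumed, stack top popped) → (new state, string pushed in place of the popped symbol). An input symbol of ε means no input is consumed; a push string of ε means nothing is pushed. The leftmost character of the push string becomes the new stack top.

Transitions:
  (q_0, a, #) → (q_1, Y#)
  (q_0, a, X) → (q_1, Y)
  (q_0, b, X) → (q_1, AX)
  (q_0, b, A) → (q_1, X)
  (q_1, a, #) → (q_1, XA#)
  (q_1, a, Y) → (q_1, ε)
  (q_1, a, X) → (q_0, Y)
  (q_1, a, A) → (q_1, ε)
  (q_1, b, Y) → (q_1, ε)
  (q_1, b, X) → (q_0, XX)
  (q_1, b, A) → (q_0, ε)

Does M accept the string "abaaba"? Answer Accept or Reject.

(q_0, abaaba, #) ⊢ (q_1, baaba, Y#) ⊢ (q_1, aaba, #) ⊢ (q_1, aba, XA#) ⊢ (q_0, ba, YA#)
No transition applies at (q_0, ba, YA#); input not fully consumed.

Reject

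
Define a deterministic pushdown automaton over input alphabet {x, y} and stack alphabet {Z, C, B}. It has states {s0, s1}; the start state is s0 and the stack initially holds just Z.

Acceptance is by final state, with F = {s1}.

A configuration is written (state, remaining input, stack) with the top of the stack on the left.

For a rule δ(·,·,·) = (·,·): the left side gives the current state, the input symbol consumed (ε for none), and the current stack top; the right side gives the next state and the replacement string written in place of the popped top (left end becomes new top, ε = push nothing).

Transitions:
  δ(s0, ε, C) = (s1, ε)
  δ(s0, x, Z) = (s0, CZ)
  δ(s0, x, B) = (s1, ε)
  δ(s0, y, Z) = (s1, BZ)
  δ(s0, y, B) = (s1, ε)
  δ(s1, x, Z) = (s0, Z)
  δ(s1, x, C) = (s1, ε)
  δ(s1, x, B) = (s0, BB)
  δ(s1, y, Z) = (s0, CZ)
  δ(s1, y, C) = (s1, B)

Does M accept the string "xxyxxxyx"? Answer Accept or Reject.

(s0, xxyxxxyx, Z) ⊢ (s0, xyxxxyx, CZ) ⊢ (s1, xyxxxyx, Z) ⊢ (s0, yxxxyx, Z) ⊢ (s1, xxxyx, BZ) ⊢ (s0, xxyx, BBZ) ⊢ (s1, xyx, BZ) ⊢ (s0, yx, BBZ) ⊢ (s1, x, BZ) ⊢ (s0, ε, BBZ)
All input consumed; state s0 ∉ F and no further ε-move applies.

Reject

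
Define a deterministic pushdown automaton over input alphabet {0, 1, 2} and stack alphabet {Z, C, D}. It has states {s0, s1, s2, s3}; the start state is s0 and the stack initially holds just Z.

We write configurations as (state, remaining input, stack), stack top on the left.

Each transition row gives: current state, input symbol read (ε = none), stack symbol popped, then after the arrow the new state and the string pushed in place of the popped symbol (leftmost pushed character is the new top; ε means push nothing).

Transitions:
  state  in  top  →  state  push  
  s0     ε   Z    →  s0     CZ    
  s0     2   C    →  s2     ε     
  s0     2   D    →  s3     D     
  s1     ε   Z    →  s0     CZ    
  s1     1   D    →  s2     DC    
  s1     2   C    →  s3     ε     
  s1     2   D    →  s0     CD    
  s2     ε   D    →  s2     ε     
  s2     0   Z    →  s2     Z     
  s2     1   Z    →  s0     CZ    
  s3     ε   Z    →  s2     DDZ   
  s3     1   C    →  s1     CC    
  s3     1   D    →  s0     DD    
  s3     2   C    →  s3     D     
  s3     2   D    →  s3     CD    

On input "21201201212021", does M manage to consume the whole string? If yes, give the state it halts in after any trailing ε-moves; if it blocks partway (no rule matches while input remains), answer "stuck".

(s0, 21201201212021, Z) ⊢ (s0, 21201201212021, CZ) ⊢ (s2, 1201201212021, Z) ⊢ (s0, 201201212021, CZ) ⊢ (s2, 01201212021, Z) ⊢ (s2, 1201212021, Z) ⊢ (s0, 201212021, CZ) ⊢ (s2, 01212021, Z) ⊢ (s2, 1212021, Z) ⊢ (s0, 212021, CZ) ⊢ (s2, 12021, Z) ⊢ (s0, 2021, CZ) ⊢ (s2, 021, Z) ⊢ (s2, 21, Z)
No transition for (s2, 2, top Z); M blocks with input 21 remaining.

stuck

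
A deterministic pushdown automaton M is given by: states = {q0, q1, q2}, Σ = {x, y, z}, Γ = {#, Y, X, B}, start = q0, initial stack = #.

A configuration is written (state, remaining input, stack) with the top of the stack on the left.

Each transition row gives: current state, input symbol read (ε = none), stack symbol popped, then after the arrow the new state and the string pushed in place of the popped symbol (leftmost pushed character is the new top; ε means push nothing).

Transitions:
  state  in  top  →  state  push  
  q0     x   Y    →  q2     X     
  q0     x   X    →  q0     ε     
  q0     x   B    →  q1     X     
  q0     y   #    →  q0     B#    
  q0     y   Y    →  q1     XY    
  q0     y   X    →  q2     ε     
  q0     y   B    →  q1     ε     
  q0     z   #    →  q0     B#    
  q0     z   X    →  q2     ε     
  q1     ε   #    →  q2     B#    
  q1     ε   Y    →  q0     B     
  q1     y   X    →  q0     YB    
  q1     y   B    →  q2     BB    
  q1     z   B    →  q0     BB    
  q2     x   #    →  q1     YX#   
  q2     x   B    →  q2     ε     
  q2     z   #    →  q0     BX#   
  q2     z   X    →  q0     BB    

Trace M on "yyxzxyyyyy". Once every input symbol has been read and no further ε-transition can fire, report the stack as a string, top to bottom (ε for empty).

YBYBYBX#

(q0, yyxzxyyyyy, #)
  read y, top #: go to q0, push B# → (q0, yxzxyyyyy, B#)
  read y, top B: go to q1, push ε → (q1, xzxyyyyy, #)
  ε-move, top #: go to q2, push B# → (q2, xzxyyyyy, B#)
  read x, top B: go to q2, push ε → (q2, zxyyyyy, #)
  read z, top #: go to q0, push BX# → (q0, xyyyyy, BX#)
  read x, top B: go to q1, push X → (q1, yyyyy, XX#)
  read y, top X: go to q0, push YB → (q0, yyyy, YBX#)
  read y, top Y: go to q1, push XY → (q1, yyy, XYBX#)
  read y, top X: go to q0, push YB → (q0, yy, YBYBX#)
  read y, top Y: go to q1, push XY → (q1, y, XYBYBX#)
  read y, top X: go to q0, push YB → (q0, ε, YBYBYBX#)
All input consumed in state q0 with stack YBYBYBX#.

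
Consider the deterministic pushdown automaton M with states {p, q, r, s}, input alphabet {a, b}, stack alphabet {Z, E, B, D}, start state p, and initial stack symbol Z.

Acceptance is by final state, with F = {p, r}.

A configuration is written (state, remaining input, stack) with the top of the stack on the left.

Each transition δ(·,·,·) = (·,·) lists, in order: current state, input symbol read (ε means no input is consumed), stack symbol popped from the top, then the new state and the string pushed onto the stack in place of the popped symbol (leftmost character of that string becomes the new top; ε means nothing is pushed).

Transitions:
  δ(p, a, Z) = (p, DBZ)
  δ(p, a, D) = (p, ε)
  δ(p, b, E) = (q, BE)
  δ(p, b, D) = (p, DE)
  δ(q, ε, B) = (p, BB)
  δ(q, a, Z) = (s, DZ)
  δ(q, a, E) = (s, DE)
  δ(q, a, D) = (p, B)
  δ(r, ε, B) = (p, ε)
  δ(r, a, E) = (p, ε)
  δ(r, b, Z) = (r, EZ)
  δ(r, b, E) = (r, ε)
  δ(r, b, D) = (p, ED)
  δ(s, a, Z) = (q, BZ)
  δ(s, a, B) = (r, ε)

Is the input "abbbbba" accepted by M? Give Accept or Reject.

(p, abbbbba, Z)
  read a, top Z: go to p, push DBZ → (p, bbbbba, DBZ)
  read b, top D: go to p, push DE → (p, bbbba, DEBZ)
  read b, top D: go to p, push DE → (p, bbba, DEEBZ)
  read b, top D: go to p, push DE → (p, bba, DEEEBZ)
  read b, top D: go to p, push DE → (p, ba, DEEEEBZ)
  read b, top D: go to p, push DE → (p, a, DEEEEEBZ)
  read a, top D: go to p, push ε → (p, ε, EEEEEBZ)
All input consumed; state p ∈ F.

Accept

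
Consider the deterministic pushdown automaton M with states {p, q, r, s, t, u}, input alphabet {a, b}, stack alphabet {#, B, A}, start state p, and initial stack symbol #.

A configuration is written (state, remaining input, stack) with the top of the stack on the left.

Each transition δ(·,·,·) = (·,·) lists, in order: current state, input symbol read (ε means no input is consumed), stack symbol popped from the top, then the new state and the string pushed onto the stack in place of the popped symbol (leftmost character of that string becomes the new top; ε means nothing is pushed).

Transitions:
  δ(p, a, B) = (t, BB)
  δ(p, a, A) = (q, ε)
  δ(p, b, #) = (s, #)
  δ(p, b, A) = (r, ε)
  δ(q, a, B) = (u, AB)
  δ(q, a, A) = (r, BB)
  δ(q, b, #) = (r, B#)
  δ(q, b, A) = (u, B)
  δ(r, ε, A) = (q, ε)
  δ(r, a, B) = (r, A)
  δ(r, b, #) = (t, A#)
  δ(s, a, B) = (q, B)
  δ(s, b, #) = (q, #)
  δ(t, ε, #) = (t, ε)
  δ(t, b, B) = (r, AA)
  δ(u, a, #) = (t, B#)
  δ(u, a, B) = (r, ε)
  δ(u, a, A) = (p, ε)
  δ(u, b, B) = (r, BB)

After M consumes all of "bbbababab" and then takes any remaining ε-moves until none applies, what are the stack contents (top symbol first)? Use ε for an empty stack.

B#

(p, bbbababab, #)
  read b, top #: go to s, push # → (s, bbababab, #)
  read b, top #: go to q, push # → (q, bababab, #)
  read b, top #: go to r, push B# → (r, ababab, B#)
  read a, top B: go to r, push A → (r, babab, A#)
  ε-move, top A: go to q, push ε → (q, babab, #)
  read b, top #: go to r, push B# → (r, abab, B#)
  read a, top B: go to r, push A → (r, bab, A#)
  ε-move, top A: go to q, push ε → (q, bab, #)
  read b, top #: go to r, push B# → (r, ab, B#)
  read a, top B: go to r, push A → (r, b, A#)
  ε-move, top A: go to q, push ε → (q, b, #)
  read b, top #: go to r, push B# → (r, ε, B#)
All input consumed in state r with stack B#.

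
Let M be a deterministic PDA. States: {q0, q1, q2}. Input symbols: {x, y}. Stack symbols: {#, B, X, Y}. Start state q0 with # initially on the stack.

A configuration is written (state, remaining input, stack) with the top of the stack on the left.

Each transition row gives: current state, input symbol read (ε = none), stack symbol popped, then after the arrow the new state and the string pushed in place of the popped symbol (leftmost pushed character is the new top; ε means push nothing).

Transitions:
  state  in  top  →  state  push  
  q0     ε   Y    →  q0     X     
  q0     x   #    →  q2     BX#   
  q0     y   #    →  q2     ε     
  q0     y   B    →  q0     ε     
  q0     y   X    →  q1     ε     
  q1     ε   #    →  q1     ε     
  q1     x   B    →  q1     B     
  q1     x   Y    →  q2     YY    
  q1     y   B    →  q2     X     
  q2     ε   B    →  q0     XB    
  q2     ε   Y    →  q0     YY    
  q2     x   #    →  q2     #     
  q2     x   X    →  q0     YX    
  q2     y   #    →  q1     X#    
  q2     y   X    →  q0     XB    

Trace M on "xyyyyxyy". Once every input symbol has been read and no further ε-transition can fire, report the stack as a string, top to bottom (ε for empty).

(q0, xyyyyxyy, #)
  read x, top #: go to q2, push BX# → (q2, yyyyxyy, BX#)
  ε-move, top B: go to q0, push XB → (q0, yyyyxyy, XBX#)
  read y, top X: go to q1, push ε → (q1, yyyxyy, BX#)
  read y, top B: go to q2, push X → (q2, yyxyy, XX#)
  read y, top X: go to q0, push XB → (q0, yxyy, XBX#)
  read y, top X: go to q1, push ε → (q1, xyy, BX#)
  read x, top B: go to q1, push B → (q1, yy, BX#)
  read y, top B: go to q2, push X → (q2, y, XX#)
  read y, top X: go to q0, push XB → (q0, ε, XBX#)
All input consumed in state q0 with stack XBX#.

XBX#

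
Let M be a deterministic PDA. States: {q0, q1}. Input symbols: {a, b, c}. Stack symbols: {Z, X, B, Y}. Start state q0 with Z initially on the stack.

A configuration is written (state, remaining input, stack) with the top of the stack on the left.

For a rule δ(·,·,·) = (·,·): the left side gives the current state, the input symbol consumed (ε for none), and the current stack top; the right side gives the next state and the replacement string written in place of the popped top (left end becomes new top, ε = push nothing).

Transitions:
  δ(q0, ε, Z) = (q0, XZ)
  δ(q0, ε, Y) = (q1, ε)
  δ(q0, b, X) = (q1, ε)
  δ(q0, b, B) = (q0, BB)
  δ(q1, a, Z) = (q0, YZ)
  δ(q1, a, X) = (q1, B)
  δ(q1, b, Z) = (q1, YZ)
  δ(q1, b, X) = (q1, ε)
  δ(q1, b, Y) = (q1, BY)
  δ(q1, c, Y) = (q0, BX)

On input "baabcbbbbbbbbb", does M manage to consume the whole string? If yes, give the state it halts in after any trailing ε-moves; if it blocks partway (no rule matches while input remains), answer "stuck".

(q0, baabcbbbbbbbbb, Z) ⊢ (q0, baabcbbbbbbbbb, XZ) ⊢ (q1, aabcbbbbbbbbb, Z) ⊢ (q0, abcbbbbbbbbb, YZ) ⊢ (q1, abcbbbbbbbbb, Z) ⊢ (q0, bcbbbbbbbbb, YZ) ⊢ (q1, bcbbbbbbbbb, Z) ⊢ (q1, cbbbbbbbbb, YZ) ⊢ (q0, bbbbbbbbb, BXZ) ⊢ (q0, bbbbbbbb, BBXZ) ⊢ (q0, bbbbbbb, BBBXZ) ⊢ (q0, bbbbbb, BBBBXZ) ⊢ (q0, bbbbb, BBBBBXZ) ⊢ (q0, bbbb, BBBBBBXZ) ⊢ (q0, bbb, BBBBBBBXZ) ⊢ (q0, bb, BBBBBBBBXZ) ⊢ (q0, b, BBBBBBBBBXZ) ⊢ (q0, ε, BBBBBBBBBBXZ)
All input consumed; M is in state q0.

q0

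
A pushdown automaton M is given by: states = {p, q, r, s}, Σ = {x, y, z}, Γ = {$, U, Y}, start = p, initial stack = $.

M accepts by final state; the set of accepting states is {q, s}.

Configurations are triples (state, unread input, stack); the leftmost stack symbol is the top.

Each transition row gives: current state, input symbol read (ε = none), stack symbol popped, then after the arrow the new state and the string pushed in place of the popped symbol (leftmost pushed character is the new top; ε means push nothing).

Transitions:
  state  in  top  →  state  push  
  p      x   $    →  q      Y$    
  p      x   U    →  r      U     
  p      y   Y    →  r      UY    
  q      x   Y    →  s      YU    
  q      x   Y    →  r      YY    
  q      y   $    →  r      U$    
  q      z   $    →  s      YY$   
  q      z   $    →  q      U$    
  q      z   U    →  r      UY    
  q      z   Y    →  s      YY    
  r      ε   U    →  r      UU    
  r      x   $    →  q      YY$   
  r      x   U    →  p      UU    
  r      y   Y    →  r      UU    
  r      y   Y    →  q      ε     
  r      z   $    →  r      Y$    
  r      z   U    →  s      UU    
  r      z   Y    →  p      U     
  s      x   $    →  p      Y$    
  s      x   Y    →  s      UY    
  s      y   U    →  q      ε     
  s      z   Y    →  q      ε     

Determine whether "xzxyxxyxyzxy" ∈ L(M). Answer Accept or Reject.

One accepting computation: (p, xzxyxxyxyzxy, $) ⊢ (q, zxyxxyxyzxy, Y$) ⊢ (s, xyxxyxyzxy, YY$) ⊢ (s, yxxyxyzxy, UYY$) ⊢ (q, xxyxyzxy, YY$) ⊢ (s, xyxyzxy, YUY$) ⊢ (s, yxyzxy, UYUY$) ⊢ (q, xyzxy, YUY$) ⊢ (r, yzxy, YYUY$) ⊢ (q, zxy, YUY$) ⊢ (s, xy, YYUY$) ⊢ (s, y, UYYUY$) ⊢ (q, ε, YYUY$)
All input consumed and state q ∈ F.

Accept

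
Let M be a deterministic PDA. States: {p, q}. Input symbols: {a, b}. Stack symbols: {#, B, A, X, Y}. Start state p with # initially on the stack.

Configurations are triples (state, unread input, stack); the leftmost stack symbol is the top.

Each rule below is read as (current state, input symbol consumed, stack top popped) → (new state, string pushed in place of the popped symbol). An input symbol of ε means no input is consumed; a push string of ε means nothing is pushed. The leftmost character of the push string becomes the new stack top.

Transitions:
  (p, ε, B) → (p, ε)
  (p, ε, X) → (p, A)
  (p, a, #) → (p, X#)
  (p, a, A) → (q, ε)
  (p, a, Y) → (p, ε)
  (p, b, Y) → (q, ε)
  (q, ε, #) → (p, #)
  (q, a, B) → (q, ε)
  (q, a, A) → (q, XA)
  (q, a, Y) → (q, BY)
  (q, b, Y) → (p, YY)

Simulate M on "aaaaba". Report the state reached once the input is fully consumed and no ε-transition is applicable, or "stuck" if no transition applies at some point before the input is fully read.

stuck

(p, aaaaba, #)
  read a, top #: go to p, push X# → (p, aaaba, X#)
  ε-move, top X: go to p, push A → (p, aaaba, A#)
  read a, top A: go to q, push ε → (q, aaba, #)
  ε-move, top #: go to p, push # → (p, aaba, #)
  read a, top #: go to p, push X# → (p, aba, X#)
  ε-move, top X: go to p, push A → (p, aba, A#)
  read a, top A: go to q, push ε → (q, ba, #)
  ε-move, top #: go to p, push # → (p, ba, #)
No transition for (p, b, top #); M blocks with input ba remaining.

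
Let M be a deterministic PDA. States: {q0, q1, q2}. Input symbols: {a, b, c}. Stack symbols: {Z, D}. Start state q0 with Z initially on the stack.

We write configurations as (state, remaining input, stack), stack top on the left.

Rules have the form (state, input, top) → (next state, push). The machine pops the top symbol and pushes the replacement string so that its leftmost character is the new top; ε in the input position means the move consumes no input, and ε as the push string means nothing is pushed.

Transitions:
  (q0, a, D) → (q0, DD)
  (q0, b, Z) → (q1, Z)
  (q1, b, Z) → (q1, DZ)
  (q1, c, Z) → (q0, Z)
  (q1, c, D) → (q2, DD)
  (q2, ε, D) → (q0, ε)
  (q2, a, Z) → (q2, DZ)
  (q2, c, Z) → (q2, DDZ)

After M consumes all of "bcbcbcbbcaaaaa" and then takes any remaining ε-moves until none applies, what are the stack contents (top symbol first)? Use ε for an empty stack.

DDDDDDZ

(q0, bcbcbcbbcaaaaa, Z)
  read b, top Z: go to q1, push Z → (q1, cbcbcbbcaaaaa, Z)
  read c, top Z: go to q0, push Z → (q0, bcbcbbcaaaaa, Z)
  read b, top Z: go to q1, push Z → (q1, cbcbbcaaaaa, Z)
  read c, top Z: go to q0, push Z → (q0, bcbbcaaaaa, Z)
  read b, top Z: go to q1, push Z → (q1, cbbcaaaaa, Z)
  read c, top Z: go to q0, push Z → (q0, bbcaaaaa, Z)
  read b, top Z: go to q1, push Z → (q1, bcaaaaa, Z)
  read b, top Z: go to q1, push DZ → (q1, caaaaa, DZ)
  read c, top D: go to q2, push DD → (q2, aaaaa, DDZ)
  ε-move, top D: go to q0, push ε → (q0, aaaaa, DZ)
  read a, top D: go to q0, push DD → (q0, aaaa, DDZ)
  read a, top D: go to q0, push DD → (q0, aaa, DDDZ)
  read a, top D: go to q0, push DD → (q0, aa, DDDDZ)
  read a, top D: go to q0, push DD → (q0, a, DDDDDZ)
  read a, top D: go to q0, push DD → (q0, ε, DDDDDDZ)
All input consumed in state q0 with stack DDDDDDZ.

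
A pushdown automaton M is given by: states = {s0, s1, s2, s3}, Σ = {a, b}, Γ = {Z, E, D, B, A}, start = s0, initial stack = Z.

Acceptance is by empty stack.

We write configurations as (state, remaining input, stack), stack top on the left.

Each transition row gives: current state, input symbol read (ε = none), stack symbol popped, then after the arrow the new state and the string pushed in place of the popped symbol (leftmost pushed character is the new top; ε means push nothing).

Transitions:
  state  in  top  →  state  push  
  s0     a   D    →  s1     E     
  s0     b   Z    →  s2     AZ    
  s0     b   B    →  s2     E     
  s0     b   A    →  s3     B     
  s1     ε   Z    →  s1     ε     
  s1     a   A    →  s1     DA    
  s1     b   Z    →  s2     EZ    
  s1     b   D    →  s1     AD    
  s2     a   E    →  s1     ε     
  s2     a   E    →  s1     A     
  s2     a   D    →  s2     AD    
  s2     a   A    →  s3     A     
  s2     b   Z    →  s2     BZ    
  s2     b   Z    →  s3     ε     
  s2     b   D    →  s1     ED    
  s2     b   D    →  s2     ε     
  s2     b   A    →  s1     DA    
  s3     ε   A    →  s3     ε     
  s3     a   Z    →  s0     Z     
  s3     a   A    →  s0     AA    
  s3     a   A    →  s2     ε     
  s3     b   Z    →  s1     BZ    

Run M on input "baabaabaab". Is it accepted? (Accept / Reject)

Accept

One accepting computation: (s0, baabaabaab, Z) ⊢ (s2, aabaabaab, AZ) ⊢ (s3, abaabaab, AZ) ⊢ (s3, abaabaab, Z) ⊢ (s0, baabaab, Z) ⊢ (s2, aabaab, AZ) ⊢ (s3, abaab, AZ) ⊢ (s3, abaab, Z) ⊢ (s0, baab, Z) ⊢ (s2, aab, AZ) ⊢ (s3, ab, AZ) ⊢ (s2, b, Z) ⊢ (s3, ε, ε)
All input consumed and the stack is empty.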